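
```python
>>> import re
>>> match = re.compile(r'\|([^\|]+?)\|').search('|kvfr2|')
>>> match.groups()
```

The match spans [0:7] → '|kvfr2|'.
Captured: group 1 = 'kvfr2'.

('kvfr2',)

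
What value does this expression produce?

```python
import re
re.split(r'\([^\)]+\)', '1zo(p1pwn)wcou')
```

`split` removes every match and returns the 2 fragments in between.

['1zo', 'wcou']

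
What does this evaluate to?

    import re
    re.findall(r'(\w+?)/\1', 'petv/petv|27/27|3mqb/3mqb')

['petv', '27', '3mqb']

`\1` has to match the exact text group 1 already captured.
With a single group, `findall` returns only what that group captured — 3 items.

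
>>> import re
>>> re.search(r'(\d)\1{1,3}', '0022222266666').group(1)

'0'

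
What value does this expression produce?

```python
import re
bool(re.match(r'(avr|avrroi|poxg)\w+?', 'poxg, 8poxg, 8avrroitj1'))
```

False

`re.match` only tries the pattern at the start of the string.
Here the pattern fails at index 0, so the call returns None, and `bool(None)` is False.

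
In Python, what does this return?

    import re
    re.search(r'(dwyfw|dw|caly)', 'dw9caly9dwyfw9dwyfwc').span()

`search` walks the string left to right and returns the first match it finds.
The match spans [0:2] → 'dw'.
Captured: group 1 = 'dw'.

(0, 2)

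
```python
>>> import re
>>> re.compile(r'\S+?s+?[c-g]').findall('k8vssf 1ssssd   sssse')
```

['k8vssf', '1ssssd', 'sssse']

The pattern matches one or more of a non-whitespace character (lazy); then one or more of the literal 's' (lazy), then a character in [c-g].
Since nothing is captured, `findall` lists the 3 matched substrings directly.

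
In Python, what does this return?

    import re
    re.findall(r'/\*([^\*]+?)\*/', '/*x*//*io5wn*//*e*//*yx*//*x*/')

Walking the string: at [0:5] match '/*x*/', group 1 = 'x'; at [5:14] match '/*io5wn*/', group 1 = 'io5wn'; at [14:19] match '/*e*/', group 1 = 'e'; at [19:25] match '/*yx*/', group 1 = 'yx'; at [25:30] match '/*x*/', group 1 = 'x'.
`findall` collects group 1 from each match (5 total).

['x', 'io5wn', 'e', 'yx', 'x']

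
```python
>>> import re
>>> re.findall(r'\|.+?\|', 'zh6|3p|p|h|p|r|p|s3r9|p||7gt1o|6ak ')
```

Matches: at [3:7] → '|3p|'; at [8:11] → '|h|'; at [12:15] → '|r|'; at [16:22] → '|s3r9|'; at [23:31] → '||7gt1o|'.
No capturing groups, so `findall` returns the 5 full match strings.

['|3p|', '|h|', '|r|', '|s3r9|', '||7gt1o|']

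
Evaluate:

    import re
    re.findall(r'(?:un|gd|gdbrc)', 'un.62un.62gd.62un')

Scanning left to right: at [0:2] → 'un'; at [5:7] → 'un'; at [10:12] → 'gd'; at [15:17] → 'un'.
Since nothing is captured, `findall` lists the 4 matched substrings directly.

['un', 'un', 'gd', 'un']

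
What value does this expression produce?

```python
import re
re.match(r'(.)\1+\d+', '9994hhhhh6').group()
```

'9994'

`\1` has to match the exact text group 1 already captured.
`re.match` only tries the pattern at the start of the string.
The match spans [0:4] → '9994'.
Captured: group 1 = '9'.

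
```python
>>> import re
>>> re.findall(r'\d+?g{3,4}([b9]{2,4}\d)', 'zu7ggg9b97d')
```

Because there's exactly one group, `findall` drops the full match and keeps group 1 from the one hit.

['9b97']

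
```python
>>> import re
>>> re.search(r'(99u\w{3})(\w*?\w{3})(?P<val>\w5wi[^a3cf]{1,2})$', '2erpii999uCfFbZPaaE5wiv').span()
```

This matches the literal '99u', then exactly 3 of a word character (captured); then zero or more of a word character (lazy), then exactly 3 of a word character (captured); then a word character, then the literal '5wi', then 1 to 2 of any character except [a3cf] (captured as 'val'); then anchored at the end.
Unlike `match`, `search` isn't anchored — it looks for the pattern anywhere in the string.
The match spans [7:23] → '99uCfFbZPaaE5wiv'.
Captured: group 1 = '99uCfF', group 2 = 'bZPaa', group 3 = 'E5wiv'.

(7, 23)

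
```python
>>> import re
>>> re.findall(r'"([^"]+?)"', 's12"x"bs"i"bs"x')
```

['x', 'i']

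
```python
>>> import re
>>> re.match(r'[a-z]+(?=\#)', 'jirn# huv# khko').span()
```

`re.match` won't scan ahead — the pattern has to work from the very first character.
The match spans [0:4] → 'jirn'.

(0, 4)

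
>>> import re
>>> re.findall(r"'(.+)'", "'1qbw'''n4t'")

["1qbw'''n4t"]

`findall` collects group 1 from the one match (1 total).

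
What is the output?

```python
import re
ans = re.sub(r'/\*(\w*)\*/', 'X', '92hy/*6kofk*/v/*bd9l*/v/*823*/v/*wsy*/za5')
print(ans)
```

92hyXvXvXvXza5

Matches: at [4:13] → '/*6kofk*/'; at [14:22] → '/*bd9l*/'; at [23:30] → '/*823*/'; at [31:38] → '/*wsy*/'.
Every occurrence is swapped for 'X'.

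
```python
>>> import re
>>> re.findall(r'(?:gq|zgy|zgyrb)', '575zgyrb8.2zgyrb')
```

['zgy', 'zgy']

Alternation tries branches left to right and keeps the first one that lets the overall match succeed at that position.
Walking the string: at [3:6] → 'zgy'; at [11:14] → 'zgy'.
With no groups in the pattern, `findall` gives back each whole match — 2 here.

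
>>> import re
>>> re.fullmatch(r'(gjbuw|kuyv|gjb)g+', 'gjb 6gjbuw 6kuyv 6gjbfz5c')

None

`fullmatch` succeeds only if the pattern covers the string from start to end.
Here there's no way to consume every character, so the call returns None.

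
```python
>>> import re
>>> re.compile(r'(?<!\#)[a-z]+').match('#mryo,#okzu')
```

`re.match` only tries the pattern at the start of the string.
Here the pattern fails at index 0, so the call returns None.

None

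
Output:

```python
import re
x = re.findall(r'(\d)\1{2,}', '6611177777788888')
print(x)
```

A backreference is literal: `\1` must see the identical characters the first group matched.
Matches: at [2:5] match '111', group 1 = '1'; at [5:11] match '777777', group 1 = '7'; at [11:16] match '88888', group 1 = '8'.
One capturing group, so `findall` returns just the captured substring from each match — 3 in all.

['1', '7', '8']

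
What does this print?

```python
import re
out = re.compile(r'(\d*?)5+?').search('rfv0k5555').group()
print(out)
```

This matches zero or more of a digit (lazy) (captured); then one or more of a literal '5' (lazy).
The `?` after the quantifier makes it lazy — it takes as little as possible before letting the rest of the pattern try.
`re.search` tries every starting position until one works.
The match spans [5:6] → '5'.
Captured: group 1 = ''.

5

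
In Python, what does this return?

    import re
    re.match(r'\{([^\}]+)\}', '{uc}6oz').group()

`re.match` won't scan ahead — the pattern has to work from the very first character.
The match spans [0:4] → '{uc}'.
Captured: group 1 = 'uc'.

'{uc}'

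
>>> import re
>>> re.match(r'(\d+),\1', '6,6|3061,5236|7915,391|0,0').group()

'6,6'

`re.match` won't scan ahead — the pattern has to work from the very first character.
The match spans [0:3] → '6,6'.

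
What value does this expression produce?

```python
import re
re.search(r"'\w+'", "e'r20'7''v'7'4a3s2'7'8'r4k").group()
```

`search` walks the string left to right and returns the first match it finds.
The match spans [1:6] → "'r20'".

"'r20'"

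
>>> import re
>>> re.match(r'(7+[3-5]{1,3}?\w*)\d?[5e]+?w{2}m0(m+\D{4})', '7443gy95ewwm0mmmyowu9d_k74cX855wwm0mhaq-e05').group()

'7443gy95ewwm0mmmyowu9d_k74cX855wwm0mhaq-'

This matches one or more of a literal '7', then 1 to 3 of a character in [3-5] (lazy), then zero or more of a word character (captured); then optionally a digit, then one or more of one of [5e] (lazy); then exactly 2 of a literal 'w', then the literal 'm0'; then one or more of the literal 'm', then exactly 4 of a non-digit (captured).
With `match`, the pattern is implicitly anchored at the beginning.
The match spans [0:40] → '7443gy95ewwm0mmmyowu9d_k74cX855wwm0mhaq-'.
Captured: group 1 = '7443gy95ewwm0mmmyowu9d_k74cX85', group 2 = 'mhaq-'.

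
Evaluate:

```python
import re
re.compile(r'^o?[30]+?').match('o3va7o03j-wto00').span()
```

(0, 2)

With `match`, the pattern is implicitly anchored at the beginning.
The match spans [0:2] → 'o3'.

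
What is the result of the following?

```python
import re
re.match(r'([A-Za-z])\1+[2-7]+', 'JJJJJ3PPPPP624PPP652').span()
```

`\1` has to match the exact text group 1 already captured.
With `match`, the pattern is implicitly anchored at the beginning.
The match spans [0:6] → 'JJJJJ3'.
Captured: group 1 = 'J'.

(0, 6)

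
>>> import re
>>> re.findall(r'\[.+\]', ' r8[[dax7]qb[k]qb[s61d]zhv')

With no groups in the pattern, `findall` gives back each whole match — 1 here.

['[[dax7]qb[k]qb[s61d]']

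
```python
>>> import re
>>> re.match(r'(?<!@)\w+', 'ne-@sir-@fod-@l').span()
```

(0, 2)

The negative lookahead/lookbehind blocks any match where the forbidden context is present.
`match` is anchored at position 0; if the pattern doesn't fit there, it returns None.
The match spans [0:2] → 'ne'.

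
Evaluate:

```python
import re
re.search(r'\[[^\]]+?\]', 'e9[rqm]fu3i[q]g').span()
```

The match spans [2:7] → '[rqm]'.

(2, 7)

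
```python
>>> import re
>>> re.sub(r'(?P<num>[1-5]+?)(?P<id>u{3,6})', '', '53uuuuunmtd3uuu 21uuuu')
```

`sub` substitutes '' at each match site.

'nmtd '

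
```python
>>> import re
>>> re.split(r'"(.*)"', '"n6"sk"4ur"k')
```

With a capturing group present, the delimiter's captured portion is kept in the result list.

['', 'n6"sk"4ur', 'k']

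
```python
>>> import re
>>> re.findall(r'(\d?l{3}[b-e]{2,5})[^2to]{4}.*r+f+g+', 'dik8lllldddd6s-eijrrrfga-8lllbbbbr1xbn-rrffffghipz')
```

Pattern: optionally a digit, then exactly 3 of the literal 'l', then 2 to 5 of a character in [b-e] (captured); then exactly 4 of any character except [2to], then zero or more of any character, then one or more of a literal 'r'; then one or more of a literal 'f', then one or more of a literal 'g'.
Scanning left to right: at [5:46] match 'llldddd6s-eijrrrfga-8lllbbbbr1xbn-rrffffg', group 1 = 'llldddd'.
`findall` collects group 1 from the one match (1 total).

['llldddd']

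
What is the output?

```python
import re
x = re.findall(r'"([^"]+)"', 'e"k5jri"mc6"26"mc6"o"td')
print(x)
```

Scanning left to right: at [1:8] match '"k5jri"', group 1 = 'k5jri'; at [11:15] match '"26"', group 1 = '26'; at [18:21] match '"o"', group 1 = 'o'.
Because there's exactly one group, `findall` drops the full match and keeps group 1 from each hit.

['k5jri', '26', 'o']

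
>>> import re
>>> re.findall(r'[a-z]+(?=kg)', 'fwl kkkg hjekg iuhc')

The positive lookaround only admits positions where the adjacent text matches; those characters stay outside the span.
Matches: at [4:6] → 'kk'; at [9:12] → 'hje'.
`findall` yields the raw match text (2 of them) because the pattern has no groups.

['kk', 'hje']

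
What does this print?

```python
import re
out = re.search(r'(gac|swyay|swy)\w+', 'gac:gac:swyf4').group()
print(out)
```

swyf4

The match spans [8:13] → 'swyf4'.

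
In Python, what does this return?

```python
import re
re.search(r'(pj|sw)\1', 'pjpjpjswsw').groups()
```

`\1` is not a pattern — it's the concrete string captured by group 1, re-applied verbatim.
`re.search` scans for the first position where the pattern succeeds.
The match spans [0:4] → 'pjpj'.
Captured: group 1 = 'pj'.

('pj',)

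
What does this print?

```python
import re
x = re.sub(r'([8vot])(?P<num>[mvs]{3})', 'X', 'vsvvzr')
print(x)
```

Xzr

Pattern: one of [8vot] (captured); then exactly 3 of one of [mvs] (captured as 'num').
Every occurrence is swapped for 'X'.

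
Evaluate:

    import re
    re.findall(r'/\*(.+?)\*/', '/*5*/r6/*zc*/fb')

['5', 'zc']

Scanning left to right: at [0:5] match '/*5*/', group 1 = '5'; at [7:13] match '/*zc*/', group 1 = 'zc'.
Because there's exactly one group, `findall` drops the full match and keeps group 1 from each hit.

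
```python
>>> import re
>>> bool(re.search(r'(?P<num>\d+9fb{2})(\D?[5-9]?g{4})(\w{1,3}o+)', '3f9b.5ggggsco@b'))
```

False

Here nothing in the string fits, so the call returns None, and `bool(None)` is False.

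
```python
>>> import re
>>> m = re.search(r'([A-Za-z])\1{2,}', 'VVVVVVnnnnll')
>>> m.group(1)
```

'V'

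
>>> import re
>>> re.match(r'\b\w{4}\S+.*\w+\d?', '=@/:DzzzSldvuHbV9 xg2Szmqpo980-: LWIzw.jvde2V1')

None

The pattern matches a word boundary (`\b`, zero-width); then exactly 4 of a word character, then one or more of a non-whitespace character; then zero or more of any character, then one or more of a word character, then optionally a digit.
`re.match` only tries the pattern at the start of the string.
Here the string doesn't start with a match, so the call returns None.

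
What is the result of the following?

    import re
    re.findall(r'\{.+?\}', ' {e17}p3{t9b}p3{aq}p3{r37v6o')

['{e17}', '{t9b}', '{aq}']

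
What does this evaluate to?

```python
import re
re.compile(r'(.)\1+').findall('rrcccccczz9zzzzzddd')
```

`\1` has to match the exact text group 1 already captured.
Walking the string: at [0:2] match 'rr', group 1 = 'r'; at [2:8] match 'cccccc', group 1 = 'c'; at [8:10] match 'zz', group 1 = 'z'; at [11:16] match 'zzzzz', group 1 = 'z'; at [16:19] match 'ddd', group 1 = 'd'.
With a single group, `findall` returns only what that group captured — 5 items.

['r', 'c', 'z', 'z', 'd']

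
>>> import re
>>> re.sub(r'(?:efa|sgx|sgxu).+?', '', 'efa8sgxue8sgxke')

'e8e'

Branches in `(...|...)` are attempted left-to-right; the first branch that allows the whole pattern to succeed is taken.
`sub` substitutes '' at each match site.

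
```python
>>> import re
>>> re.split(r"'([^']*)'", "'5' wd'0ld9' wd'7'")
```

['', '5', ' wd', '0ld9', ' wd', '7', '']

`re.split` interleaves the captured-group text with the surrounding fragments.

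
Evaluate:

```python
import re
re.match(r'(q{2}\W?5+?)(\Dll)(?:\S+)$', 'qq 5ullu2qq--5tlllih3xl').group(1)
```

'qq 5'

The pattern matches exactly 2 of a literal 'q', then optionally a non-word character, then one or more of a literal '5' (lazy) (captured); then a non-digit, then the literal 'll' (captured); then one or more of a non-whitespace character (non-capturing group); then anchored at the end.
With `match`, the pattern is implicitly anchored at the beginning.
The match spans [0:23] → 'qq 5ullu2qq--5tlllih3xl'.
Captured: group 1 = 'qq 5', group 2 = 'ull'.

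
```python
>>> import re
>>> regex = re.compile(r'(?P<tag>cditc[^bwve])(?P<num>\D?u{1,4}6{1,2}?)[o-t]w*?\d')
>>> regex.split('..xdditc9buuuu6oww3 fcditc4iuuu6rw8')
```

['..xdditc9buuuu6oww3 f', 'cditc4', 'iuuu6', '']

This matches the literal 'cd', then the literal 'itc', then any character except [bwve] (captured as 'tag'); then optionally a non-digit, then 1 to 4 of a literal 'u', then 1 to 2 of a literal '6' (lazy) (captured as 'num'); then a character in [o-t], then zero or more of a literal 'w' (lazy); then a digit.
`re.split` interleaves the captured-group text with the surrounding fragments.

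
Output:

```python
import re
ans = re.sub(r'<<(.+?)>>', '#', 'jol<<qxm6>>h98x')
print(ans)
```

jol#h98x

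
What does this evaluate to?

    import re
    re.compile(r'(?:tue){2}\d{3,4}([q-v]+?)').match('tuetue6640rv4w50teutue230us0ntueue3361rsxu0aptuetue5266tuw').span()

(0, 11)

Pattern: the literal 'tue' repeated 2 times, then 3 to 4 of a digit; then one or more of a character in [q-v] (lazy) (captured).
Lazy quantifiers expand one character at a time until the remainder of the pattern can match.
With `match`, the pattern is implicitly anchored at the beginning.
The match spans [0:11] → 'tuetue6640r'.
Captured: group 1 = 'r'.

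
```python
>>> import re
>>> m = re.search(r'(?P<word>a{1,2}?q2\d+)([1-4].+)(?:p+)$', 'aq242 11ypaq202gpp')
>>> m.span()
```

This matches 1 to 2 of the literal 'a' (lazy), then the literal 'q2', then one or more of a digit (captured as 'word'); then a character in [1-4], then one or more of any character (captured); then one or more of a literal 'p' (non-capturing group); then anchored at the end.
`re.search` scans for the first position where the pattern succeeds.
The match spans [0:18] → 'aq242 11ypaq202gpp'.
Captured: group 1 = 'aq24', group 2 = '2 11ypaq202gp'.

(0, 18)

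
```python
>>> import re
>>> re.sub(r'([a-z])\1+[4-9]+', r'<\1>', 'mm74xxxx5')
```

'<m><x>'

The backreference `\1` re-matches whatever the first group consumed, character for character.
Matches: at [0:4] → 'mm74'; at [4:9] → 'xxxx5'.
The replacement refers to a captured group, so each match is rewritten using its own captured text.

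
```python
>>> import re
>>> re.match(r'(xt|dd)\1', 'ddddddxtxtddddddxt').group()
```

'dddd'

`\1` has to match the exact text group 1 already captured.
With `match`, the pattern is implicitly anchored at the beginning.
The match spans [0:4] → 'dddd'.
Captured: group 1 = 'dd'.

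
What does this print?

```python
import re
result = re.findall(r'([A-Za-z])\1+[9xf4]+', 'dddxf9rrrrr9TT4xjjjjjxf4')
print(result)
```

`\1` has to match the exact text group 1 already captured.
Walking the string: at [0:6] match 'dddxf9', group 1 = 'd'; at [6:12] match 'rrrrr9', group 1 = 'r'; at [12:16] match 'TT4x', group 1 = 'T'; at [16:24] match 'jjjjjxf4', group 1 = 'j'.
One capturing group, so `findall` returns just the captured substring from each match — 4 in all.

['d', 'r', 'T', 'j']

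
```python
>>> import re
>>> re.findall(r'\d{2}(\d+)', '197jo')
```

The pattern matches exactly 2 of a digit; then one or more of a digit (captured).
Scanning left to right: at [0:3] match '197', group 1 = '7'.
Because there's exactly one group, `findall` drops the full match and keeps group 1 from the one hit.

['7']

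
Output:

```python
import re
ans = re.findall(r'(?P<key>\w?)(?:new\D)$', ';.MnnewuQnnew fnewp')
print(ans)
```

['f']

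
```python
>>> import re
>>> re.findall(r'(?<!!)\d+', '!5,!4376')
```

['376']

A negative assertion filters positions out without eating any characters.
Since nothing is captured, `findall` lists the 1 matched substring directly.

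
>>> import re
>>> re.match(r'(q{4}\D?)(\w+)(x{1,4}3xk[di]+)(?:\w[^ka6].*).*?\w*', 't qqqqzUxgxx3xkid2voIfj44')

None

The pattern matches exactly 4 of a literal 'q', then optionally a non-digit (captured); then one or more of a word character (captured); then 1 to 4 of the literal 'x', then the literal '3xk', then one or more of one of [di] (captured); then a word character, then any character except [ka6], then zero or more of any character (non-capturing group); then zero or more of any character (lazy), then zero or more of a word character.
`re.match` only tries the pattern at the start of the string.
Here the string doesn't start with a match, so the call returns None.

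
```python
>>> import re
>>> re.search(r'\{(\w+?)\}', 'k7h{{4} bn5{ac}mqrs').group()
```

'{4}'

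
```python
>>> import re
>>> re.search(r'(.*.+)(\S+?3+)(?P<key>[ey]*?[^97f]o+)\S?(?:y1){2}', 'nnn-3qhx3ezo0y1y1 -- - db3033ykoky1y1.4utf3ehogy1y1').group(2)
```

The pattern matches zero or more of any character, then one or more of any character (captured); then one or more of a non-whitespace character (lazy), then one or more of the literal '3' (captured); then zero or more of one of [ey] (lazy), then any character except [97f], then one or more of a literal 'o' (captured as 'key'); then optionally a non-whitespace character, then the literal 'y1' repeated 2 times.
`re.search` scans for the first position where the pattern succeeds.
The match spans [0:51] → 'nnn-3qhx3ezo0y1y1 -- - db3033ykoky1y1.4utf3ehogy1y1'.
Captured: group 1 = 'nnn-3qhx3ezo0y1y1 -- - db3033ykoky1y1.4ut', group 2 = 'f3', group 3 = 'eho'.

'f3'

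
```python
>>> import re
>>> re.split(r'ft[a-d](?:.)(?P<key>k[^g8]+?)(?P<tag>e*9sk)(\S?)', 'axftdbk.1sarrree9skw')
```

The pattern matches the literal 'ft', then a character in [a-d]; then any character (non-capturing group); then a literal 'k', then one or more of any character except [g8] (lazy) (captured as 'key'); then zero or more of the literal 'e', then the literal '9sk' (captured as 'tag'); then optionally a non-whitespace character (captured).
A `+?`/`*?`/`{m,n}?` starts at its minimum and grows only as far as needed for what follows to match.
Matches to split on: at [2:20] → 'ftdbk.1sarrree9skw'.
Because the pattern has a capturing group, `split` also inserts each captured text between the pieces.

['ax', 'k.1sarrr', 'ee9sk', 'w', '']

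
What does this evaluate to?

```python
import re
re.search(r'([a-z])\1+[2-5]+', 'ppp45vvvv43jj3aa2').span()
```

(0, 5)

`\1` has to match the exact text group 1 already captured.
`re.search` scans for the first position where the pattern succeeds.
The match spans [0:5] → 'ppp45'.
Captured: group 1 = 'p'.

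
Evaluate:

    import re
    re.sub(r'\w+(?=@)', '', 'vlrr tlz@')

'vlrr @'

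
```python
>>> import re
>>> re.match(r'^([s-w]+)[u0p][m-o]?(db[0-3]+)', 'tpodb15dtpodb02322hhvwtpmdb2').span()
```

(0, 6)

The pattern matches anchored at the start of the string; then one or more of a character in [s-w] (captured); then one of [u0p], then optionally a character in [m-o]; then the literal 'db', then one or more of a character in [0-3] (captured).
`match` is anchored at position 0; if the pattern doesn't fit there, it returns None.
The match spans [0:6] → 'tpodb1'.
Captured: group 1 = 't', group 2 = 'db1'.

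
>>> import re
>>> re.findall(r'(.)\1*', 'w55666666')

The backreference `\1` re-matches whatever the first group consumed, character for character.
Matches: at [0:1] match 'w', group 1 = 'w'; at [1:3] match '55', group 1 = '5'; at [3:9] match '666666', group 1 = '6'.
With a single group, `findall` returns only what that group captured — 3 items.

['w', '5', '6']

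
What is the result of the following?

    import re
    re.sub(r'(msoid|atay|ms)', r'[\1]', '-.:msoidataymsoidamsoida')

`|` is ordered: at each position the engine commits to the first alternative that works.
Matches: at [3:8] → 'msoid'; at [8:12] → 'atay'; at [12:17] → 'msoid'; at [18:23] → 'msoid'.
The replacement refers to a captured group, so each match is rewritten using its own captured text.

'-.:[msoid][atay][msoid]a[msoid]a'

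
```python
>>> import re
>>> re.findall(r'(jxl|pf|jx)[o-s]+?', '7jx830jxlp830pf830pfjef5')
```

Walking the string: at [6:10] match 'jxlp', group 1 = 'jxl'.
One capturing group, so `findall` returns just the captured substring from the one match — 1 in all.

['jxl']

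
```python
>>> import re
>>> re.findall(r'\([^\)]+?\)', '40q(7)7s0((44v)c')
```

Walking the string: at [3:6] → '(7)'; at [9:15] → '((44v)'.
With no groups in the pattern, `findall` gives back each whole match — 2 here.

['(7)', '((44v)']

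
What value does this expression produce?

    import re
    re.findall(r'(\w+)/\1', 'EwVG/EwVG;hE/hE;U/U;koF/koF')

`\1` is not a pattern — it's the concrete string captured by group 1, re-applied verbatim.
Walking the string: at [0:9] match 'EwVG/EwVG', group 1 = 'EwVG'; at [10:15] match 'hE/hE', group 1 = 'hE'; at [16:19] match 'U/U', group 1 = 'U'; at [20:27] match 'koF/koF', group 1 = 'koF'.
Because there's exactly one group, `findall` drops the full match and keeps group 1 from each hit.

['EwVG', 'hE', 'U', 'koF']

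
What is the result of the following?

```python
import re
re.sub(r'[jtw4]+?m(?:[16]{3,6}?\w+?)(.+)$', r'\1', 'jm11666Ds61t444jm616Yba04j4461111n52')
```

'6Ds61t444jm616Yba04j4461111n52'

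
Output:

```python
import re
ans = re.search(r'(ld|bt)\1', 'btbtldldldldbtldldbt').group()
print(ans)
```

A backreference is literal: `\1` must see the identical characters the first group matched.
The match spans [0:4] → 'btbt'.

btbt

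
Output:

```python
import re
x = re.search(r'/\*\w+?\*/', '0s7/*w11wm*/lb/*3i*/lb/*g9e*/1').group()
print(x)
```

`re.search` tries every starting position until one works.
The match spans [3:12] → '/*w11wm*/'.

/*w11wm*/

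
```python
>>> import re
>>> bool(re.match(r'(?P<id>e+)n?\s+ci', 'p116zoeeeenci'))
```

False

This matches one or more of a literal 'e' (captured as 'id'); then optionally a literal 'n', then one or more of whitespace, then the literal 'ci'.
`match` is anchored at position 0; if the pattern doesn't fit there, it returns None.
Here position 0 doesn't satisfy it, so the call returns None, and `bool(None)` is False.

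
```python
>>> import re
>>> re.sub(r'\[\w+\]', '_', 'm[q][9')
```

Matches: at [1:4] → '[q]'.
Each match is replaced by '_'.

'm_[9'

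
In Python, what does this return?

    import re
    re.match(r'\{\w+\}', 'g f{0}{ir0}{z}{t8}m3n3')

None

`match` is anchored at position 0; if the pattern doesn't fit there, it returns None.
Here position 0 doesn't satisfy it, so the call returns None.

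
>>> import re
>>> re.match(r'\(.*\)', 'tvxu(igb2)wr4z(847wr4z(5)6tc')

`match` is anchored at position 0; if the pattern doesn't fit there, it returns None.
Here position 0 doesn't satisfy it, so the call returns None.

None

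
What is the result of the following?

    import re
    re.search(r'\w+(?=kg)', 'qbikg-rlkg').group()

'qbi'

The lookaround is zero-width — it requires the adjacent text to match without consuming it, so the asserted text isn't part of the match.
The match spans [0:3] → 'qbi'.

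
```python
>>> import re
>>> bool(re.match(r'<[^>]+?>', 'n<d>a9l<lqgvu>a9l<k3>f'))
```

With `match`, the pattern is implicitly anchored at the beginning.
Here the pattern fails at index 0, so the call returns None, and `bool(None)` is False.

False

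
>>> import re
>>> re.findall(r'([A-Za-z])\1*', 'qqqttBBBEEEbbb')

['q', 't', 'B', 'E', 'b']

After group 1 captures some text, `\1` only succeeds where that same text appears again.
Scanning left to right: at [0:3] match 'qqq', group 1 = 'q'; at [3:5] match 'tt', group 1 = 't'; at [5:8] match 'BBB', group 1 = 'B'; at [8:11] match 'EEE', group 1 = 'E'; at [11:14] match 'bbb', group 1 = 'b'.
Because there's exactly one group, `findall` drops the full match and keeps group 1 from each hit.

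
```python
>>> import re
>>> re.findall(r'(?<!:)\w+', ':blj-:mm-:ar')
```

`(?!…)`/`(?<!…)` only lets a position through if the neighbouring text does NOT match; no characters are consumed.
`findall` yields the raw match text (3 of them) because the pattern has no groups.

['lj', 'm', 'r']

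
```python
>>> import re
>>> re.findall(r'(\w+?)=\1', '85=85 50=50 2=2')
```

After group 1 captures some text, `\1` only succeeds where that same text appears again.
`findall` collects group 1 from each match (3 total).

['85', '50', '2']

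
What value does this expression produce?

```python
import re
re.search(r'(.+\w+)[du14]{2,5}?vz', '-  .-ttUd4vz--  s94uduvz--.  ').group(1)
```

'-  .-ttUd4vz--  s94u'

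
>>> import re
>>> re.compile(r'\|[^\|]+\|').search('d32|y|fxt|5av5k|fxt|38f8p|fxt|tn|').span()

`re.search` tries every starting position until one works.
The match spans [3:6] → '|y|'.

(3, 6)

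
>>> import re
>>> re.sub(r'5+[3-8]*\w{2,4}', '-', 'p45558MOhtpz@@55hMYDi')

'p4-pz@@-i'

The pattern matches one or more of a literal '5', then zero or more of a character in [3-8]; then 2 to 4 of a word character.
Every occurrence is swapped for '-'.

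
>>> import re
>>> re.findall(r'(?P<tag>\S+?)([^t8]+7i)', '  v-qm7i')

[('v', '-qm7i')]

Pattern: one or more of a non-whitespace character (lazy) (captured as 'tag'); then one or more of any character except [t8], then the literal '7i' (captured).
The `?` after the quantifier makes it lazy — it takes as little as possible before letting the rest of the pattern try.
Walking the string: at [2:8] match 'v-qm7i', groups = ('v', '-qm7i').
With 2 capturing groups, `findall` returns a 2-tuple per match.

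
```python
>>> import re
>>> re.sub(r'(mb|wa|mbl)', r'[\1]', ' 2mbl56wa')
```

' 2[mb]l56[wa]'

`|` is ordered: at each position the engine commits to the first alternative that works.
Each match is replaced using the text its own group 1 captured.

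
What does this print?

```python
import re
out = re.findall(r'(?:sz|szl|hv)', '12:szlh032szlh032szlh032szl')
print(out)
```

['sz', 'sz', 'sz', 'sz']

`|` is ordered: at each position the engine commits to the first alternative that works.
Walking the string: at [3:5] → 'sz'; at [10:12] → 'sz'; at [17:19] → 'sz'; at [24:26] → 'sz'.
No capturing groups, so `findall` returns the 4 full match strings.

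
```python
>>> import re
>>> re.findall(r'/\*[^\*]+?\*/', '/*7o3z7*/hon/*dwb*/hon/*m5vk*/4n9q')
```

['/*7o3z7*/', '/*dwb*/', '/*m5vk*/']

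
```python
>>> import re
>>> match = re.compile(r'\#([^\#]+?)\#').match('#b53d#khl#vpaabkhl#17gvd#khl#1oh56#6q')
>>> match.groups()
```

('b53d',)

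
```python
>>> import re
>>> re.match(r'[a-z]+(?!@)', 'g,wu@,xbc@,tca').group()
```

`(?!…)`/`(?<!…)` only lets a position through if the neighbouring text does NOT match; no characters are consumed.
`re.match` only tries the pattern at the start of the string.
The match spans [0:1] → 'g'.

'g'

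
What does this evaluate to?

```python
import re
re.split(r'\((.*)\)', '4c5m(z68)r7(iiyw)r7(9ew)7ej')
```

Matches to split on: at [4:24] → '(z68)r7(iiyw)r7(9ew)'.
`re.split` interleaves the captured-group text with the surrounding fragments.

['4c5m', 'z68)r7(iiyw)r7(9ew', '7ej']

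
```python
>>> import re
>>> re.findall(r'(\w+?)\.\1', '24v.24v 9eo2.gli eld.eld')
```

['24v', 'eld']

After group 1 captures some text, `\1` only succeeds where that same text appears again.
Scanning left to right: at [0:7] match '24v.24v', group 1 = '24v'; at [17:24] match 'eld.eld', group 1 = 'eld'.
One capturing group, so `findall` returns just the captured substring from each match — 2 in all.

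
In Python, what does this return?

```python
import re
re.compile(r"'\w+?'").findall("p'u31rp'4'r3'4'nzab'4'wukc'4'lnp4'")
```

["'u31rp'", "'r3'", "'nzab'", "'wukc'", "'lnp4'"]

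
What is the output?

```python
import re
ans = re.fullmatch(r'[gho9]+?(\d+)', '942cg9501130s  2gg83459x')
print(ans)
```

The pattern matches one or more of one of [gho9] (lazy); then one or more of a digit (captured).
`re.fullmatch` is like wrapping the pattern in `^…$` (in single-line mode).
Here the string isn't matched end-to-end, so the call returns None.

None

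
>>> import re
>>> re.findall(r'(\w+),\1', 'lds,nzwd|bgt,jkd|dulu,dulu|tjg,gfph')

`\1` has to match the exact text group 1 already captured.
Matches: at [17:26] match 'dulu,dulu', group 1 = 'dulu'; at [29:32] match 'g,g', group 1 = 'g'.
With a single group, `findall` returns only what that group captured — 2 items.

['dulu', 'g']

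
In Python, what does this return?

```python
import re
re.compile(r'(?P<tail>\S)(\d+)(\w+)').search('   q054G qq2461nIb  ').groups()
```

('q', '054', 'G')

Pattern: a non-whitespace character (captured as 'tail'); then one or more of a digit (captured); then one or more of a word character (captured).
Unlike `match`, `search` isn't anchored — it looks for the pattern anywhere in the string.
The match spans [3:8] → 'q054G'.
Captured: group 1 = 'q', group 2 = '054', group 3 = 'G'.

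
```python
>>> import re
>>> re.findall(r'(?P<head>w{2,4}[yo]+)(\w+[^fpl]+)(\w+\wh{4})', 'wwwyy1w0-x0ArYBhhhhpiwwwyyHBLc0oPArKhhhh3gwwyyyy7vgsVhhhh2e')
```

[('wwwyy', '1w0-x0ArYBhhhh', 'piwwwyyHBLc0oPArKhhhh3gwwyyyy7vgsVhhhh')]

This matches 2 to 4 of the literal 'w', then one or more of one of [yo] (captured as 'head'); then one or more of a word character, then one or more of any character except [fpl] (captured); then one or more of a word character, then a word character, then exactly 4 of a literal 'h' (captured).
Matches: at [0:57] match 'wwwyy1w0-x0ArYBhhhhpiwwwyyHBLc0oPArKhhhh3gwwyyyy7vgsVhhhh', groups = ('wwwyy', '1w0-x0ArYBhhhh', 'piwwwyyHBLc0oPArKhhhh3gwwyyyy7vgsVhhhh').
With 3 capturing groups, `findall` returns a 3-tuple per match.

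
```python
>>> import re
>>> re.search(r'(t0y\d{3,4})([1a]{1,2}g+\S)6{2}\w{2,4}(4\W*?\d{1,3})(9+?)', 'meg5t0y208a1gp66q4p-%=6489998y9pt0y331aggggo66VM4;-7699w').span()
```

(32, 55)

Pattern: the literal 't0y', then 3 to 4 of a digit (captured); then 1 to 2 of one of [1a], then one or more of the literal 'g', then a non-whitespace character (captured); then exactly 2 of a literal '6', then 2 to 4 of a word character; then the literal '4', then zero or more of a non-word character (lazy), then 1 to 3 of a digit (captured); then one or more of a literal '9' (lazy) (captured).
Unlike `match`, `search` isn't anchored — it looks for the pattern anywhere in the string.
The match spans [32:55] → 't0y331aggggo66VM4;-7699'.
Captured: group 1 = 't0y331', group 2 = 'aggggo', group 3 = '4;-769', group 4 = '9'.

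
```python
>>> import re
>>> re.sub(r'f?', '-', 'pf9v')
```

'-p--9-v-'

The pattern matches optionally a literal 'f'.
Matches: at [0:0] → ''; at [1:2] → 'f'; at [2:2] → ''; at [3:3] → ''; at [4:4] → ''.
Every occurrence is swapped for '-'.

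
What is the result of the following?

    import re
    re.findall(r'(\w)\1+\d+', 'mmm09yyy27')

['m', 'y']

`\1` is not a pattern — it's the concrete string captured by group 1, re-applied verbatim.
With a single group, `findall` returns only what that group captured — 2 items.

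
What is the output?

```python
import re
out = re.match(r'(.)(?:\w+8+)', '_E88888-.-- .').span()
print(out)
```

(0, 7)

`re.match` only tries the pattern at the start of the string.
The match spans [0:7] → '_E88888'.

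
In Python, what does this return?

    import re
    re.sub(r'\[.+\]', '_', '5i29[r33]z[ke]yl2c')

Each match is replaced by '_'.

'5i29_yl2c'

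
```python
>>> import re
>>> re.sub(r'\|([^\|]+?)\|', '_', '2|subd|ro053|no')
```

`sub` substitutes '_' at each match site.

'2_ro053|no'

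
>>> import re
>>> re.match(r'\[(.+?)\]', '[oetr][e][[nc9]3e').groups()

The match spans [0:6] → '[oetr]'.
Captured: group 1 = 'oetr'.

('oetr',)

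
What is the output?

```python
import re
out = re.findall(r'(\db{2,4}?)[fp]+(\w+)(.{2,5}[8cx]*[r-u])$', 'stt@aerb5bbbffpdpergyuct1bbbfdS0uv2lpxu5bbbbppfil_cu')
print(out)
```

Multiple groups make `findall` return tuples — one 3-tuple for the one match.

[('5bbb', 'dpergyuct1bbbfdS0uv2lpxu5bbbbppfil', '_cu')]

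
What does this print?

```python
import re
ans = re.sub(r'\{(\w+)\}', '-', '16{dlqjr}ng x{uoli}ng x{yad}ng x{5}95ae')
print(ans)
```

16-ng x-ng x-ng x-95ae

Matches: at [2:9] → '{dlqjr}'; at [13:19] → '{uoli}'; at [23:28] → '{yad}'; at [32:35] → '{5}'.
Every occurrence is swapped for '-'.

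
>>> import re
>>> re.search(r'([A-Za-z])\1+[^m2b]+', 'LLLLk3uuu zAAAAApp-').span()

After group 1 captures some text, `\1` only succeeds where that same text appears again.
Unlike `match`, `search` isn't anchored — it looks for the pattern anywhere in the string.
The match spans [0:19] → 'LLLLk3uuu zAAAAApp-'.
Captured: group 1 = 'L'.

(0, 19)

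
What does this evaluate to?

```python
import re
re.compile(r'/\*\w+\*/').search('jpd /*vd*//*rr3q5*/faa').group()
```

The match spans [4:10] → '/*vd*/'.

'/*vd*/'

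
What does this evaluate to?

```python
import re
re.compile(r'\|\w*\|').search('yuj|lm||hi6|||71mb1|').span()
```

The match spans [3:7] → '|lm|'.

(3, 7)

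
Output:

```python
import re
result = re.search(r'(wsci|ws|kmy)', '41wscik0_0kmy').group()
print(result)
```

wsci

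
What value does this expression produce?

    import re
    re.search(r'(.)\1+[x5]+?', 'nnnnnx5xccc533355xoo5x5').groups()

('n',)

`\1` is not a pattern — it's the concrete string captured by group 1, re-applied verbatim.
Unlike `match`, `search` isn't anchored — it looks for the pattern anywhere in the string.
The match spans [0:6] → 'nnnnnx'.
Captured: group 1 = 'n'.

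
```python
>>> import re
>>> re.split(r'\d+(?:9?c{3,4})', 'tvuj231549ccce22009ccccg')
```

This matches one or more of a digit; then optionally the literal '9', then 3 to 4 of the literal 'c' (non-capturing group).
Matches to split on: at [4:13] → '231549ccc'; at [14:23] → '22009cccc'.
`split` removes every match and returns the 3 fragments in between.

['tvuj', 'e', 'g']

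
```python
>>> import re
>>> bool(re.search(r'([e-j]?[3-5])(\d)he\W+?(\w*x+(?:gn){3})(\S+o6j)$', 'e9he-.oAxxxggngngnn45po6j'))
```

False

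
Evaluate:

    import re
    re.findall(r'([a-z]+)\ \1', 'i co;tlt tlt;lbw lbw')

['tlt', 'lbw']

`\1` has to match the exact text group 1 already captured.
Walking the string: at [5:12] match 'tlt tlt', group 1 = 'tlt'; at [13:20] match 'lbw lbw', group 1 = 'lbw'.
With a single group, `findall` returns only what that group captured — 2 items.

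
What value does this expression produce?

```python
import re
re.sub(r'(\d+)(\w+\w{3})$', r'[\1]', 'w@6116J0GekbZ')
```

The pattern matches one or more of a digit (captured); then one or more of a word character, then exactly 3 of a word character (captured); then anchored at the end.
`\1` in the replacement pulls in group 1's text for each match.

'w@[6116]'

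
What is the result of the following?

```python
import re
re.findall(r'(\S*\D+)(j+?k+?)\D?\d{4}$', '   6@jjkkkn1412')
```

[('6@j', 'jkkk')]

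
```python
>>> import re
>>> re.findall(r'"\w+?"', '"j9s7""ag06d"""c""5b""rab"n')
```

['"j9s7"', '"ag06d"', '"c"', '"5b"', '"rab"']

Matches: at [0:6] → '"j9s7"'; at [6:13] → '"ag06d"'; at [14:17] → '"c"'; at [17:21] → '"5b"'; at [21:26] → '"rab"'.
Since nothing is captured, `findall` lists the 5 matched substrings directly.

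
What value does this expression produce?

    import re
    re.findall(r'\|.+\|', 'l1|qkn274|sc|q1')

Scanning left to right: at [2:13] → '|qkn274|sc|'.
With no groups in the pattern, `findall` gives back each whole match — 1 here.

['|qkn274|sc|']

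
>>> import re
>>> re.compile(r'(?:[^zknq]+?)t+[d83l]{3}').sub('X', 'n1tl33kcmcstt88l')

The pattern matches one or more of any character except [zknq] (lazy) (non-capturing group); then one or more of a literal 't', then exactly 3 of one of [d83l].
Matches: at [1:6] → '1tl33'; at [7:16] → 'cmcstt88l'.
`sub` substitutes 'X' at each match site.

'nXkX'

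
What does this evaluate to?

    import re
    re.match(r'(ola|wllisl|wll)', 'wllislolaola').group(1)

'wllisl'

The match spans [0:6] → 'wllisl'.
Captured: group 1 = 'wllisl'.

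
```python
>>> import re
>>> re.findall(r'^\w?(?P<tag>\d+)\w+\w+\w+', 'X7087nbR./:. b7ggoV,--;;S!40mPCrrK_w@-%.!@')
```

['7087']

This matches anchored at the start of the string; then optionally a word character; then one or more of a digit (captured as 'tag'); then one or more of a word character, then one or more of a word character, then one or more of a word character.
Scanning left to right: at [0:8] match 'X7087nbR', group 1 = '7087'.
With a single group, `findall` returns only what that group captured — 1 item.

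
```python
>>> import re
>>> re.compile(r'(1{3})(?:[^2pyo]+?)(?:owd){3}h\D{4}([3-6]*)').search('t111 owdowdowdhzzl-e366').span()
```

(1, 19)

The pattern matches exactly 3 of a literal '1' (captured); then one or more of any character except [2pyo] (lazy) (non-capturing group); then the literal 'owd' repeated 3 times, then a literal 'h', then exactly 4 of a non-digit; then zero or more of a character in [3-6] (captured).
`re.search` scans for the first position where the pattern succeeds.
The match spans [1:19] → '111 owdowdowdhzzl-'.
Captured: group 1 = '111', group 2 = ''.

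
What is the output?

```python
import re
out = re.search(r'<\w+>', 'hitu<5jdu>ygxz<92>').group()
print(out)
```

`search` walks the string left to right and returns the first match it finds.
The match spans [4:10] → '<5jdu>'.

<5jdu>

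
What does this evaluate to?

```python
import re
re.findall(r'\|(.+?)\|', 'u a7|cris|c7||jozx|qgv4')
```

['cris', '|jozx']

Because the quantifier is non-greedy, it stops expanding at the earliest point where the rest of the pattern can succeed.
`findall` collects group 1 from each match (2 total).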